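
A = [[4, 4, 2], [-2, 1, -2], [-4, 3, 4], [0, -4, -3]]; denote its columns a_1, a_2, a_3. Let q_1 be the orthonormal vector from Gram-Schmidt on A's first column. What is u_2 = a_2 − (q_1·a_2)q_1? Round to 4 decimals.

u_2 = (3.7778, 1.1111, 3.2222, -4.0000)

a_1 = (4, -2, -4, 0); ‖a_1‖ = 6.0000, so q_1 = (0.6667, -0.3333, -0.6667, 0.0000).
q_1·a_2 = 0.6667·4 + (-0.3333)·1 + (-0.6667)·3 + 0.0000·(-4) = 0.3333.
u_2 = a_2 − 0.3333·q_1 = (3.7778, 1.1111, 3.2222, -4.0000).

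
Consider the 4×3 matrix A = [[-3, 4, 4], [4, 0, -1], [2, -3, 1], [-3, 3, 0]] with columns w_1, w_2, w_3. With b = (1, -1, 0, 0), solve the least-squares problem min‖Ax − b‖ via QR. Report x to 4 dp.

x = (-0.1832, -0.1099, 0.2147)

w_1 = (-3, 4, 2, -3); ‖w_1‖ = 6.1644, so e_1 = (-0.4867, 0.6489, 0.3244, -0.4867).
e_1·w_2 = (-0.4867)·4 + 0.6489·0 + 0.3244·(-3) + (-0.4867)·3 = -4.3800.
u_2 = w_2 + 4.3800·e_1 = (1.8684, 2.8421, -1.5789, 0.8684).
‖u_2‖ = 3.8491, so e_2 = (0.4854, 0.7384, -0.4102, 0.2256).
e_1·w_3 = (-0.4867)·4 + 0.6489·(-1) + 0.3244·1 + (-0.4867)·0 = -2.2711; e_2·w_3 = 0.4854·4 + 0.7384·(-1) + (-0.4102)·1 + 0.2256·0 = 0.7931.
u_3 = w_3 + 2.2711·e_1 − 0.7931·e_2 = (2.5098, -0.1119, 2.0622, -1.2842).
‖u_3‖ = 3.4947, so e_3 = (0.7182, -0.0320, 0.5901, -0.3675).
Qᵀb = (-1.1355, -0.2530, 0.7502).
Back-substitute: x_3 = 0.7502/3.4947 = 0.2147.
x_2 = (-0.2530 − 0.7931·0.2147)/3.8491 = -0.1099.
x_1 = (-1.1355 + 4.3800·(-0.1099) + 2.2711·0.2147)/6.1644 = -0.1832.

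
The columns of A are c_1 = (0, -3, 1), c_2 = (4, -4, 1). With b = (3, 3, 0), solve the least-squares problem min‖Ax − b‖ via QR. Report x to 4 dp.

e_1 = c_1/‖c_1‖ = (0, -3, 1)/3.1623 = (0.0000, -0.9487, 0.3162).
r_{12} = e_1·c_2 = 4.1110.
u_2 = c_2 − 4.1110·e_1 = (4.0000, -0.1000, -0.3000).
‖u_2‖ = 4.0125, so e_2 = (0.9969, -0.0249, -0.0748).
Qᵀb = (-2.8460, 2.9159).
Back-substitute: x_2 = 2.9159/4.0125 = 0.7267.
x_1 = (-2.8460 − 4.1110·0.7267)/3.1623 = -1.8447.

x = (-1.8447, 0.7267)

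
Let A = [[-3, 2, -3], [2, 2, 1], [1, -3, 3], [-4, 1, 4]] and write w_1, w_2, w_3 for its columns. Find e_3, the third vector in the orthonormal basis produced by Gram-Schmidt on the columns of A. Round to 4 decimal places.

e_3 = (-0.4673, 0.5148, 0.2556, 0.6718)

e_1 = w_1/‖w_1‖ = (-3, 2, 1, -4)/5.4772 = (-0.5477, 0.3651, 0.1826, -0.7303).
r_{12} = e_1·w_2 = -1.6432.
u_2 = w_2 + 1.6432·e_1 = (1.1000, 2.6000, -2.7000, -0.2000).
‖u_2‖ = 3.9115, so e_2 = (0.2812, 0.6647, -0.6903, -0.0511).
r_{13} = e_1·w_3 = -0.3651; r_{23} = e_2·w_3 = -2.4543.
u_3 = w_3 + 0.3651·e_1 + 2.4543·e_2 = (-2.5098, 2.7647, 1.3725, 3.6078).
‖u_3‖ = 5.3706, so e_3 = (-0.4673, 0.5148, 0.2556, 0.6718).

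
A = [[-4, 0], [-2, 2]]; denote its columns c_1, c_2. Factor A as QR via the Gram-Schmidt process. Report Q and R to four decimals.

c_1 = (-4, -2); ‖c_1‖ = 4.4721, so q_1 = (-0.8944, -0.4472).
q_1·c_2 = (-0.8944)·0 + (-0.4472)·2 = -0.8944.
u_2 = c_2 + 0.8944·q_1 = (-0.8000, 1.6000).
‖u_2‖ = 1.7889, so q_2 = (-0.4472, 0.8944).

Q = [[-0.8944, -0.4472], [-0.4472, 0.8944]], R = [[4.4721, -0.8944], [0.0000, 1.7889]]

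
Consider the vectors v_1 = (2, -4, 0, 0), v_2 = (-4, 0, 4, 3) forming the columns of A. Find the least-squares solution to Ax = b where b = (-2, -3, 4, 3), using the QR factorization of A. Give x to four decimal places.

v_1 = (2, -4, 0, 0); ‖v_1‖ = 4.4721, so q_1 = (0.4472, -0.8944, 0.0000, 0.0000).
q_1·v_2 = 0.4472·(-4) + (-0.8944)·0 + 0.0000·4 + 0.0000·3 = -1.7889.
u_2 = v_2 + 1.7889·q_1 = (-3.2000, -1.6000, 4.0000, 3.0000).
‖u_2‖ = 6.1482, so q_2 = (-0.5205, -0.2602, 0.6506, 0.4880).
Qᵀb = (1.7889, 5.8879).
Back-substitute: x_2 = 5.8879/6.1482 = 0.9577.
x_1 = (1.7889 + 1.7889·0.9577)/4.4721 = 0.7831.

x = (0.7831, 0.9577)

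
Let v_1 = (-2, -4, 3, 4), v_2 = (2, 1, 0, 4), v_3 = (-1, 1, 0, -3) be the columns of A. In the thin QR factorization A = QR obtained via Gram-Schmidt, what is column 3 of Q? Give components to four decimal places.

v_1 = (-2, -4, 3, 4); ‖v_1‖ = 6.7082, so q_1 = (-0.2981, -0.5963, 0.4472, 0.5963).
q_1·v_2 = (-0.2981)·2 + (-0.5963)·1 + 0.4472·0 + 0.5963·4 = 1.1926.
u_2 = v_2 − 1.1926·q_1 = (2.3556, 1.7111, -0.5333, 3.2889).
‖u_2‖ = 4.4247, so q_2 = (0.5324, 0.3867, -0.1205, 0.7433).
q_1·v_3 = (-0.2981)·(-1) + (-0.5963)·1 + 0.4472·0 + 0.5963·(-3) = -2.0870; q_2·v_3 = 0.5324·(-1) + 0.3867·1 + (-0.1205)·0 + 0.7433·(-3) = -2.3756.
u_3 = v_3 + 2.0870·q_1 + 2.3756·q_2 = (-0.3575, 0.6742, 0.6470, 0.0102).
‖u_3‖ = 1.0006, so q_3 = (-0.3573, 0.6739, 0.6466, 0.0102).

q_3 = (-0.3573, 0.6739, 0.6466, 0.0102)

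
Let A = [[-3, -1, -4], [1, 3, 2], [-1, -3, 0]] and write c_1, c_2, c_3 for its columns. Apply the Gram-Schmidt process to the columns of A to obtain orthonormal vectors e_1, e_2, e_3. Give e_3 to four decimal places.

c_1 = (-3, 1, -1); ‖c_1‖ = 3.3166, so e_1 = (-0.9045, 0.3015, -0.3015).
e_1·c_2 = (-0.9045)·(-1) + 0.3015·3 + (-0.3015)·(-3) = 2.7136.
u_2 = c_2 − 2.7136·e_1 = (1.4545, 2.1818, -2.1818).
‖u_2‖ = 3.4112, so e_2 = (0.4264, 0.6396, -0.6396).
e_1·c_3 = (-0.9045)·(-4) + 0.3015·2 + (-0.3015)·0 = 4.2212; e_2·c_3 = 0.4264·(-4) + 0.6396·2 + (-0.6396)·0 = -0.4264.
u_3 = c_3 − 4.2212·e_1 + 0.4264·e_2 = (0.0000, 1.0000, 1.0000).
‖u_3‖ = 1.4142, so e_3 = (0.0000, 0.7071, 0.7071).

e_3 = (0.0000, 0.7071, 0.7071)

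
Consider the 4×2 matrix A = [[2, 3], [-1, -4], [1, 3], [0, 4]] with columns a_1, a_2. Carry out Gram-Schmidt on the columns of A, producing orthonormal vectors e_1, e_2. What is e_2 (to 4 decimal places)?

e_2 = (-0.2854, -0.3924, 0.1783, 0.8561)

e_1 = a_1/‖a_1‖ = (2, -1, 1, 0)/2.4495 = (0.8165, -0.4082, 0.4082, 0.0000).
r_{12} = e_1·a_2 = 5.3072.
u_2 = a_2 − 5.3072·e_1 = (-1.3333, -1.8333, 0.8333, 4.0000).
‖u_2‖ = 4.6726, so e_2 = (-0.2854, -0.3924, 0.1783, 0.8561).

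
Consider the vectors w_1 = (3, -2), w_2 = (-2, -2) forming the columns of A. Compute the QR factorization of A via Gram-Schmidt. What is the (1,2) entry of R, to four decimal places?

w_1 = (3, -2); ‖w_1‖ = 3.6056, so e_1 = (0.8321, -0.5547).
r_{12} = e_1·w_2 = -0.5547.

r_{12} = -0.5547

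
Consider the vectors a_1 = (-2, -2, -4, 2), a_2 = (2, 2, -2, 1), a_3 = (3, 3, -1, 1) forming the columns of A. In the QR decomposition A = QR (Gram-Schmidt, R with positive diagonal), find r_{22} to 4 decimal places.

a_1 = (-2, -2, -4, 2); ‖a_1‖ = 5.2915, so q_1 = (-0.3780, -0.3780, -0.7559, 0.3780).
q_1·a_2 = (-0.3780)·2 + (-0.3780)·2 + (-0.7559)·(-2) + 0.3780·1 = 0.3780.
u_2 = a_2 − 0.3780·q_1 = (2.1429, 2.1429, -1.7143, 0.8571).
r_{22} = ‖u_2‖ = 3.5857.

r_{22} = 3.5857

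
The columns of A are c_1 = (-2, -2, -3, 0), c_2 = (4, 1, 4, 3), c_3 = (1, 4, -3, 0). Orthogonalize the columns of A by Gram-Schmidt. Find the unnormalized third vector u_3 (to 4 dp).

u_3 = (1.4348, 3.2609, -3.1304, 1.1739)

q_1 = c_1/‖c_1‖ = (-2, -2, -3, 0)/4.1231 = (-0.4851, -0.4851, -0.7276, 0.0000).
r_{12} = q_1·c_2 = -5.3358.
u_2 = c_2 + 5.3358·q_1 = (1.4118, -1.5882, 0.1176, 3.0000).
‖u_2‖ = 3.6782, so q_2 = (0.3838, -0.4318, 0.0320, 0.8156).
r_{13} = q_1·c_3 = -0.2425; r_{23} = q_2·c_3 = -1.4393.
u_3 = c_3 + 0.2425·q_1 + 1.4393·q_2 = (1.4348, 3.2609, -3.1304, 1.1739).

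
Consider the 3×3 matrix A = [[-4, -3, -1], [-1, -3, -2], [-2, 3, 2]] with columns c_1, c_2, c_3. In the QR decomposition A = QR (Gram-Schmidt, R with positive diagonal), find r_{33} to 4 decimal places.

c_1 = (-4, -1, -2); ‖c_1‖ = 4.5826, so e_1 = (-0.8729, -0.2182, -0.4364).
e_1·c_2 = (-0.8729)·(-3) + (-0.2182)·(-3) + (-0.4364)·3 = 1.9640.
u_2 = c_2 − 1.9640·e_1 = (-1.2857, -2.5714, 3.8571).
‖u_2‖ = 4.8107, so e_2 = (-0.2673, -0.5345, 0.8018).
e_1·c_3 = (-0.8729)·(-1) + (-0.2182)·(-2) + (-0.4364)·2 = 0.4364; e_2·c_3 = (-0.2673)·(-1) + (-0.5345)·(-2) + 0.8018·2 = 2.9399.
u_3 = c_3 − 0.4364·e_1 − 2.9399·e_2 = (0.1667, -0.3333, -0.1667).
r_{33} = ‖u_3‖ = 0.4082.

r_{33} = 0.4082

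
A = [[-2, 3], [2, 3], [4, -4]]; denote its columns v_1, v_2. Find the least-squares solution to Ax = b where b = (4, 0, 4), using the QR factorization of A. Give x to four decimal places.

x = (0.3714, 0.0571)

v_1 = (-2, 2, 4); ‖v_1‖ = 4.8990, so q_1 = (-0.4082, 0.4082, 0.8165).
q_1·v_2 = (-0.4082)·3 + 0.4082·3 + 0.8165·(-4) = -3.2660.
u_2 = v_2 + 3.2660·q_1 = (1.6667, 4.3333, -1.3333).
‖u_2‖ = 4.8305, so q_2 = (0.3450, 0.8971, -0.2760).
Qᵀb = (1.6330, 0.2760).
Back-substitute: x_2 = 0.2760/4.8305 = 0.0571.
x_1 = (1.6330 + 3.2660·0.0571)/4.8990 = 0.3714.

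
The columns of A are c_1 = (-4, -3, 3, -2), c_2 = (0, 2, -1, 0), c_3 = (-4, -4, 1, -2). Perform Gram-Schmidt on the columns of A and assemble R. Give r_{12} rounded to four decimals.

c_1 = (-4, -3, 3, -2); ‖c_1‖ = 6.1644, so e_1 = (-0.6489, -0.4867, 0.4867, -0.3244).
r_{12} = e_1·c_2 = -1.4600.

r_{12} = -1.4600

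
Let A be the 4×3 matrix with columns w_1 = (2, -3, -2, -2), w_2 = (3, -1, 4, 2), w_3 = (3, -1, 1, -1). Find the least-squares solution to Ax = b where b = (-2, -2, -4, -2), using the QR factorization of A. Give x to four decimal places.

x = (1.0400, -0.3067, -0.9733)

q_1 = w_1/‖w_1‖ = (2, -3, -2, -2)/4.5826 = (0.4364, -0.6547, -0.4364, -0.4364).
r_{12} = q_1·w_2 = -0.6547.
u_2 = w_2 + 0.6547·q_1 = (3.2857, -1.4286, 3.7143, 1.7143).
‖u_2‖ = 5.4380, so q_2 = (0.6042, -0.2627, 0.6830, 0.3152).
r_{13} = q_1·w_3 = 1.9640; r_{23} = q_2·w_3 = 2.4431.
u_3 = w_3 − 1.9640·q_1 − 2.4431·q_2 = (0.6667, 0.9275, 0.1884, -0.9130).
‖u_3‖ = 1.4744, so q_3 = (0.4522, 0.6291, 0.1278, -0.6193).
Qᵀb = (3.0551, -4.0456, -1.4351).
Back-substitute: x_3 = -1.4351/1.4744 = -0.9733.
x_2 = (-4.0456 − 2.4431·(-0.9733))/5.4380 = -0.3067.
x_1 = (3.0551 + 0.6547·(-0.3067) − 1.9640·(-0.9733))/4.5826 = 1.0400.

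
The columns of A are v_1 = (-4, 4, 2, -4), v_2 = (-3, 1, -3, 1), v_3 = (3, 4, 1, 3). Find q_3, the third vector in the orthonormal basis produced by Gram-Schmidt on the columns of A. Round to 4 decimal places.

q_3 = (0.3415, 0.7934, 0.0883, 0.4961)

q_1 = v_1/‖v_1‖ = (-4, 4, 2, -4)/7.2111 = (-0.5547, 0.5547, 0.2774, -0.5547).
r_{12} = q_1·v_2 = 0.8321.
u_2 = v_2 − 0.8321·q_1 = (-2.5385, 0.5385, -3.2308, 1.4615).
‖u_2‖ = 4.3941, so q_2 = (-0.5777, 0.1225, -0.7353, 0.3326).
r_{13} = q_1·v_3 = -0.8321; r_{23} = q_2·v_3 = -0.9803.
u_3 = v_3 + 0.8321·q_1 + 0.9803·q_2 = (1.9721, 4.5817, 0.5100, 2.8645).
‖u_3‖ = 5.7747, so q_3 = (0.3415, 0.7934, 0.0883, 0.4961).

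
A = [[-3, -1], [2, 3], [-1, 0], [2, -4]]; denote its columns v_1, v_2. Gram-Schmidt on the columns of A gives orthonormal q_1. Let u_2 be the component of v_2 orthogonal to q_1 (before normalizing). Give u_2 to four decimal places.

q_1 = v_1/‖v_1‖ = (-3, 2, -1, 2)/4.2426 = (-0.7071, 0.4714, -0.2357, 0.4714).
r_{12} = q_1·v_2 = 0.2357.
u_2 = v_2 − 0.2357·q_1 = (-0.8333, 2.8889, 0.0556, -4.1111).

u_2 = (-0.8333, 2.8889, 0.0556, -4.1111)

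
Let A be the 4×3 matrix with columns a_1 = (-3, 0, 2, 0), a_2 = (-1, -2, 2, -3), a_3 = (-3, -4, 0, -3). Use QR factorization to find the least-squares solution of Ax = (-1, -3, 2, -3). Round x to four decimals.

a_1 = (-3, 0, 2, 0); ‖a_1‖ = 3.6056, so q_1 = (-0.8321, 0.0000, 0.5547, 0.0000).
q_1·a_2 = (-0.8321)·(-1) + 0.0000·(-2) + 0.5547·2 + 0.0000·(-3) = 1.9415.
u_2 = a_2 − 1.9415·q_1 = (0.6154, -2.0000, 0.9231, -3.0000).
‖u_2‖ = 3.7724, so q_2 = (0.1631, -0.5302, 0.2447, -0.7953).
q_1·a_3 = (-0.8321)·(-3) + 0.0000·(-4) + 0.5547·0 + 0.0000·(-3) = 2.4962; q_2·a_3 = 0.1631·(-3) + (-0.5302)·(-4) + 0.2447·0 + (-0.7953)·(-3) = 4.0171.
u_3 = a_3 − 2.4962·q_1 − 4.0171·q_2 = (-1.5784, -1.8703, -2.3676, 0.1946).
‖u_3‖ = 3.4106, so q_3 = (-0.4628, -0.5484, -0.6942, 0.0571).
Qᵀb = (1.9415, 4.3025, 0.5484).
Back-substitute: x_3 = 0.5484/3.4106 = 0.1608.
x_2 = (4.3025 − 4.0171·0.1608)/3.7724 = 0.9693.
x_1 = (1.9415 − 1.9415·0.9693 − 2.4962·0.1608)/3.6056 = -0.0948.

x = (-0.0948, 0.9693, 0.1608)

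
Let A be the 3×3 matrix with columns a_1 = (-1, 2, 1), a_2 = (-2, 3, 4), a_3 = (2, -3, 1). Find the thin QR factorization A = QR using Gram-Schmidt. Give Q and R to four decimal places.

Q = [[-0.4082, 0.0000, 0.9129], [0.8165, -0.4472, 0.3651], [0.4082, 0.8944, 0.1826]], R = [[2.4495, 4.8990, -2.8577], [0.0000, 2.2361, 2.2361], [0.0000, 0.0000, 0.9129]]

a_1 = (-1, 2, 1); ‖a_1‖ = 2.4495, so e_1 = (-0.4082, 0.8165, 0.4082).
e_1·a_2 = (-0.4082)·(-2) + 0.8165·3 + 0.4082·4 = 4.8990.
u_2 = a_2 − 4.8990·e_1 = (0.0000, -1.0000, 2.0000).
‖u_2‖ = 2.2361, so e_2 = (0.0000, -0.4472, 0.8944).
e_1·a_3 = (-0.4082)·2 + 0.8165·(-3) + 0.4082·1 = -2.8577; e_2·a_3 = 0.0000·2 + (-0.4472)·(-3) + 0.8944·1 = 2.2361.
u_3 = a_3 + 2.8577·e_1 − 2.2361·e_2 = (0.8333, 0.3333, 0.1667).
‖u_3‖ = 0.9129, so e_3 = (0.9129, 0.3651, 0.1826).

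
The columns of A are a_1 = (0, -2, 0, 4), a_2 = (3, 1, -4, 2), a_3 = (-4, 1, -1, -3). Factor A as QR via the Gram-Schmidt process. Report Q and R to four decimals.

a_1 = (0, -2, 0, 4); ‖a_1‖ = 4.4721, so e_1 = (0.0000, -0.4472, 0.0000, 0.8944).
e_1·a_2 = 0.0000·3 + (-0.4472)·1 + 0.0000·(-4) + 0.8944·2 = 1.3416.
u_2 = a_2 − 1.3416·e_1 = (3.0000, 1.6000, -4.0000, 0.8000).
‖u_2‖ = 5.3104, so e_2 = (0.5649, 0.3013, -0.7532, 0.1506).
e_1·a_3 = 0.0000·(-4) + (-0.4472)·1 + 0.0000·(-1) + 0.8944·(-3) = -3.1305; e_2·a_3 = 0.5649·(-4) + 0.3013·1 + (-0.7532)·(-1) + 0.1506·(-3) = -1.6571.
u_3 = a_3 + 3.1305·e_1 + 1.6571·e_2 = (-3.0638, 0.0993, -2.2482, 0.0496).
‖u_3‖ = 3.8018, so e_3 = (-0.8059, 0.0261, -0.5914, 0.0131).

Q = [[0.0000, 0.5649, -0.8059], [-0.4472, 0.3013, 0.0261], [0.0000, -0.7532, -0.5914], [0.8944, 0.1506, 0.0131]], R = [[4.4721, 1.3416, -3.1305], [0.0000, 5.3104, -1.6571], [0.0000, 0.0000, 3.8018]]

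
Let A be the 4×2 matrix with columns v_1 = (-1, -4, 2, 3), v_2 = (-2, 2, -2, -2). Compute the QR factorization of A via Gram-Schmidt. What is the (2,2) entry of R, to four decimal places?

r_{22} = 2.7325

e_1 = v_1/‖v_1‖ = (-1, -4, 2, 3)/5.4772 = (-0.1826, -0.7303, 0.3651, 0.5477).
r_{12} = e_1·v_2 = -2.9212.
u_2 = v_2 + 2.9212·e_1 = (-2.5333, -0.1333, -0.9333, -0.4000).
r_{22} = ‖u_2‖ = 2.7325.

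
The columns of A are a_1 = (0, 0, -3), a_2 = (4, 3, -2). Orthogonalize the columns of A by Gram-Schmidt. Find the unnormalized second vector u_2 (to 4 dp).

u_2 = (4.0000, 3.0000, 0.0000)

a_1 = (0, 0, -3); ‖a_1‖ = 3.0000, so e_1 = (0.0000, 0.0000, -1.0000).
e_1·a_2 = 0.0000·4 + 0.0000·3 + (-1.0000)·(-2) = 2.0000.
u_2 = a_2 − 2.0000·e_1 = (4.0000, 3.0000, 0.0000).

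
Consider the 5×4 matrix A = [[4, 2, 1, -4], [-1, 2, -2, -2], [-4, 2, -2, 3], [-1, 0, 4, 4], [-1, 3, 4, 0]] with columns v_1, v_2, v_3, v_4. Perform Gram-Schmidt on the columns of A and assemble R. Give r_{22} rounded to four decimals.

v_1 = (4, -1, -4, -1, -1); ‖v_1‖ = 5.9161, so q_1 = (0.6761, -0.1690, -0.6761, -0.1690, -0.1690).
q_1·v_2 = 0.6761·2 + (-0.1690)·2 + (-0.6761)·2 + (-0.1690)·0 + (-0.1690)·3 = -0.8452.
u_2 = v_2 + 0.8452·q_1 = (2.5714, 1.8571, 1.4286, -0.1429, 2.8571).
r_{22} = ‖u_2‖ = 4.5040.

r_{22} = 4.5040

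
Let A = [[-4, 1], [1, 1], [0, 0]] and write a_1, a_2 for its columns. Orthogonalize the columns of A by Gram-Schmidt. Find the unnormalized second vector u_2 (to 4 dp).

a_1 = (-4, 1, 0); ‖a_1‖ = 4.1231, so e_1 = (-0.9701, 0.2425, 0.0000).
e_1·a_2 = (-0.9701)·1 + 0.2425·1 + 0.0000·0 = -0.7276.
u_2 = a_2 + 0.7276·e_1 = (0.2941, 1.1765, 0.0000).

u_2 = (0.2941, 1.1765, 0.0000)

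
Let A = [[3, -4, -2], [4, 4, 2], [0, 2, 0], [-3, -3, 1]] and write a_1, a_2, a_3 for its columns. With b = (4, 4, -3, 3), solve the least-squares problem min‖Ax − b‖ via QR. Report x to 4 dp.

x = (1.1562, -1.3742, 2.4467)

e_1 = a_1/‖a_1‖ = (3, 4, 0, -3)/5.8310 = (0.5145, 0.6860, 0.0000, -0.5145).
r_{12} = e_1·a_2 = 2.2295.
u_2 = a_2 − 2.2295·e_1 = (-5.1471, 2.4706, 2.0000, -1.8529).
‖u_2‖ = 6.3269, so e_2 = (-0.8135, 0.3905, 0.3161, -0.2929).
r_{13} = e_1·a_3 = -0.1715; r_{23} = e_2·a_3 = 2.1152.
u_3 = a_3 + 0.1715·e_1 − 2.1152·e_2 = (-0.1910, 1.2917, -0.6686, 1.5312).
‖u_3‖ = 2.1205, so e_3 = (-0.0901, 0.6091, -0.3153, 0.7221).
Qᵀb = (3.2585, -3.5191, 5.1884).
Back-substitute: x_3 = 5.1884/2.1205 = 2.4467.
x_2 = (-3.5191 − 2.1152·2.4467)/6.3269 = -1.3742.
x_1 = (3.2585 − 2.2295·(-1.3742) + 0.1715·2.4467)/5.8310 = 1.1562.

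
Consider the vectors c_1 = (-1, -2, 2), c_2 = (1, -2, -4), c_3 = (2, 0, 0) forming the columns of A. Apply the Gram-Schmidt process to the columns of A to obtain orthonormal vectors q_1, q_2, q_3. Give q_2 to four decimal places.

q_2 = (0.1041, -0.7288, -0.6768)

q_1 = c_1/‖c_1‖ = (-1, -2, 2)/3.0000 = (-0.3333, -0.6667, 0.6667).
r_{12} = q_1·c_2 = -1.6667.
u_2 = c_2 + 1.6667·q_1 = (0.4444, -3.1111, -2.8889).
‖u_2‖ = 4.2687, so q_2 = (0.1041, -0.7288, -0.6768).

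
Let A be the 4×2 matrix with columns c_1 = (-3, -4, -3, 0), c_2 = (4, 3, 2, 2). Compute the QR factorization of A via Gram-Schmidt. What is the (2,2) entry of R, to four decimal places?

r_{22} = 2.5553

c_1 = (-3, -4, -3, 0); ‖c_1‖ = 5.8310, so e_1 = (-0.5145, -0.6860, -0.5145, 0.0000).
e_1·c_2 = (-0.5145)·4 + (-0.6860)·3 + (-0.5145)·2 + 0.0000·2 = -5.1450.
u_2 = c_2 + 5.1450·e_1 = (1.3529, -0.5294, -0.6471, 2.0000).
r_{22} = ‖u_2‖ = 2.5553.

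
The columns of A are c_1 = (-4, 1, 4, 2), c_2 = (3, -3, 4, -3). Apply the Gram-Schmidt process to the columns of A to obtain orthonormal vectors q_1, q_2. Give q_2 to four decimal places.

q_2 = (0.3780, -0.4404, 0.6979, -0.4196)

c_1 = (-4, 1, 4, 2); ‖c_1‖ = 6.0828, so q_1 = (-0.6576, 0.1644, 0.6576, 0.3288).
q_1·c_2 = (-0.6576)·3 + 0.1644·(-3) + 0.6576·4 + 0.3288·(-3) = -0.8220.
u_2 = c_2 + 0.8220·q_1 = (2.4595, -2.8649, 4.5405, -2.7297).
‖u_2‖ = 6.5057, so q_2 = (0.3780, -0.4404, 0.6979, -0.4196).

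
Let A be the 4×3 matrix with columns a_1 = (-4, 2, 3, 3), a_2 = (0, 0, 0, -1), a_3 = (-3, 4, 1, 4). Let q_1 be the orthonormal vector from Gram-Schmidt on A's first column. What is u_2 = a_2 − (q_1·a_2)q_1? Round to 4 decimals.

u_2 = (-0.3158, 0.1579, 0.2368, -0.7632)

a_1 = (-4, 2, 3, 3); ‖a_1‖ = 6.1644, so q_1 = (-0.6489, 0.3244, 0.4867, 0.4867).
q_1·a_2 = (-0.6489)·0 + 0.3244·0 + 0.4867·0 + 0.4867·(-1) = -0.4867.
u_2 = a_2 + 0.4867·q_1 = (-0.3158, 0.1579, 0.2368, -0.7632).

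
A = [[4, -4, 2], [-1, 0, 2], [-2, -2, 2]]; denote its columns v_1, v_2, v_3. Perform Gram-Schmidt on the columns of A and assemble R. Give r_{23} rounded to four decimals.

v_1 = (4, -1, -2); ‖v_1‖ = 4.5826, so e_1 = (0.8729, -0.2182, -0.4364).
e_1·v_2 = 0.8729·(-4) + (-0.2182)·0 + (-0.4364)·(-2) = -2.6186.
u_2 = v_2 + 2.6186·e_1 = (-1.7143, -0.5714, -3.1429).
‖u_2‖ = 3.6253, so e_2 = (-0.4729, -0.1576, -0.8669).
r_{23} = e_2·v_3 = -2.9948.

r_{23} = -2.9948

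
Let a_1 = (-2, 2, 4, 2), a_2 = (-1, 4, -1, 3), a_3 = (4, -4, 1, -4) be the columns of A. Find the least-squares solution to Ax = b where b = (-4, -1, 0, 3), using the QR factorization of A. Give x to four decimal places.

x = (0.0000, -1.5000, -1.5000)

a_1 = (-2, 2, 4, 2); ‖a_1‖ = 5.2915, so q_1 = (-0.3780, 0.3780, 0.7559, 0.3780).
q_1·a_2 = (-0.3780)·(-1) + 0.3780·4 + 0.7559·(-1) + 0.3780·3 = 2.2678.
u_2 = a_2 − 2.2678·q_1 = (-0.1429, 3.1429, -2.7143, 2.1429).
‖u_2‖ = 4.6752, so q_2 = (-0.0306, 0.6722, -0.5806, 0.4583).
q_1·a_3 = (-0.3780)·4 + 0.3780·(-4) + 0.7559·1 + 0.3780·(-4) = -3.7796; q_2·a_3 = (-0.0306)·4 + 0.6722·(-4) + (-0.5806)·1 + 0.4583·(-4) = -5.2252.
u_3 = a_3 + 3.7796·q_1 + 5.2252·q_2 = (2.4118, 0.9412, 0.8235, -0.1765).
‖u_3‖ = 2.7225, so q_3 = (0.8859, 0.3457, 0.3025, -0.0648).
Qᵀb = (2.2678, 0.8250, -4.0837).
Back-substitute: x_3 = -4.0837/2.7225 = -1.5000.
x_2 = (0.8250 + 5.2252·(-1.5000))/4.6752 = -1.5000.
x_1 = (2.2678 − 2.2678·(-1.5000) + 3.7796·(-1.5000))/5.2915 = 0.0000.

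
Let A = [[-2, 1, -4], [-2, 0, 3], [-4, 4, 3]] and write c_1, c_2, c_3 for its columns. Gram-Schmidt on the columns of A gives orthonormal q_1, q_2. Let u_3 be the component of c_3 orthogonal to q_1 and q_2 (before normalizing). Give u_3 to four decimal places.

c_1 = (-2, -2, -4); ‖c_1‖ = 4.8990, so q_1 = (-0.4082, -0.4082, -0.8165).
q_1·c_2 = (-0.4082)·1 + (-0.4082)·0 + (-0.8165)·4 = -3.6742.
u_2 = c_2 + 3.6742·q_1 = (-0.5000, -1.5000, 1.0000).
‖u_2‖ = 1.8708, so q_2 = (-0.2673, -0.8018, 0.5345).
q_1·c_3 = (-0.4082)·(-4) + (-0.4082)·3 + (-0.8165)·3 = -2.0412; q_2·c_3 = (-0.2673)·(-4) + (-0.8018)·3 + 0.5345·3 = 0.2673.
u_3 = c_3 + 2.0412·q_1 − 0.2673·q_2 = (-4.7619, 2.3810, 1.1905).

u_3 = (-4.7619, 2.3810, 1.1905)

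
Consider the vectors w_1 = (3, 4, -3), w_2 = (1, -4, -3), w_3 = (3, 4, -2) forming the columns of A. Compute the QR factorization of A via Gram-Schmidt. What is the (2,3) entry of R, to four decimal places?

r_{23} = -0.6636

w_1 = (3, 4, -3); ‖w_1‖ = 5.8310, so e_1 = (0.5145, 0.6860, -0.5145).
e_1·w_2 = 0.5145·1 + 0.6860·(-4) + (-0.5145)·(-3) = -0.6860.
u_2 = w_2 + 0.6860·e_1 = (1.3529, -3.5294, -3.3529).
‖u_2‖ = 5.0527, so e_2 = (0.2678, -0.6985, -0.6636).
r_{23} = e_2·w_3 = -0.6636.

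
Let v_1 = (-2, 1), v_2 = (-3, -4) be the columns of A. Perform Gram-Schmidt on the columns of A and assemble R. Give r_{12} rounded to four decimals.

q_1 = v_1/‖v_1‖ = (-2, 1)/2.2361 = (-0.8944, 0.4472).
r_{12} = q_1·v_2 = 0.8944.

r_{12} = 0.8944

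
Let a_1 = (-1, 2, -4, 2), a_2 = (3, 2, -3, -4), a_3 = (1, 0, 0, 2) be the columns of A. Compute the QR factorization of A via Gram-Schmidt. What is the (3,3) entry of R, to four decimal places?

r_{33} = 1.9474

q_1 = a_1/‖a_1‖ = (-1, 2, -4, 2)/5.0000 = (-0.2000, 0.4000, -0.8000, 0.4000).
r_{12} = q_1·a_2 = 1.0000.
u_2 = a_2 − 1.0000·q_1 = (3.2000, 1.6000, -2.2000, -4.4000).
‖u_2‖ = 6.0828, so q_2 = (0.5261, 0.2630, -0.3617, -0.7234).
r_{13} = q_1·a_3 = 0.6000; r_{23} = q_2·a_3 = -0.9206.
u_3 = a_3 − 0.6000·q_1 + 0.9206·q_2 = (1.6043, 0.0022, 0.1470, 1.0941).
r_{33} = ‖u_3‖ = 1.9474.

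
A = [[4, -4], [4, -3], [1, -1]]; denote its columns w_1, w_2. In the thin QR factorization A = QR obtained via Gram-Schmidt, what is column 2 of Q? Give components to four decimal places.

q_2 = (-0.6755, 0.7177, -0.1689)

w_1 = (4, 4, 1); ‖w_1‖ = 5.7446, so q_1 = (0.6963, 0.6963, 0.1741).
q_1·w_2 = 0.6963·(-4) + 0.6963·(-3) + 0.1741·(-1) = -5.0483.
u_2 = w_2 + 5.0483·q_1 = (-0.4848, 0.5152, -0.1212).
‖u_2‖ = 0.7177, so q_2 = (-0.6755, 0.7177, -0.1689).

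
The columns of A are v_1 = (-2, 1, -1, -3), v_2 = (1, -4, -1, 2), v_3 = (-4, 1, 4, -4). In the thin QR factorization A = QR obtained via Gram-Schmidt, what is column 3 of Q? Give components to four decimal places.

e_3 = (-0.3920, -0.3750, 0.8284, -0.1398)

e_1 = v_1/‖v_1‖ = (-2, 1, -1, -3)/3.8730 = (-0.5164, 0.2582, -0.2582, -0.7746).
r_{12} = e_1·v_2 = -2.8402.
u_2 = v_2 + 2.8402·e_1 = (-0.4667, -3.2667, -1.7333, -0.2000).
‖u_2‖ = 3.7327, so e_2 = (-0.1250, -0.8751, -0.4644, -0.0536).
r_{13} = e_1·v_3 = 4.3894; r_{23} = e_2·v_3 = -2.0182.
u_3 = v_3 − 4.3894·e_1 + 2.0182·e_2 = (-1.9856, -1.8995, 4.1962, -0.7081).
‖u_3‖ = 5.0656, so e_3 = (-0.3920, -0.3750, 0.8284, -0.1398).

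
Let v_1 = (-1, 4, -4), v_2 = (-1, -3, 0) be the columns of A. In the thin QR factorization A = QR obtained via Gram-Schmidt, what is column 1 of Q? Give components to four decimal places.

v_1 = (-1, 4, -4); ‖v_1‖ = 5.7446, so q_1 = (-0.1741, 0.6963, -0.6963).

q_1 = (-0.1741, 0.6963, -0.6963)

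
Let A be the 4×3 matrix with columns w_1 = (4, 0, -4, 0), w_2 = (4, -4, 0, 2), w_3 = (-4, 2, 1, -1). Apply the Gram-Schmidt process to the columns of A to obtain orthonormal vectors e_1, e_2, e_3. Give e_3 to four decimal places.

w_1 = (4, 0, -4, 0); ‖w_1‖ = 5.6569, so e_1 = (0.7071, 0.0000, -0.7071, 0.0000).
e_1·w_2 = 0.7071·4 + 0.0000·(-4) + (-0.7071)·0 + 0.0000·2 = 2.8284.
u_2 = w_2 − 2.8284·e_1 = (2.0000, -4.0000, 2.0000, 2.0000).
‖u_2‖ = 5.2915, so e_2 = (0.3780, -0.7559, 0.3780, 0.3780).
e_1·w_3 = 0.7071·(-4) + 0.0000·2 + (-0.7071)·1 + 0.0000·(-1) = -3.5355; e_2·w_3 = 0.3780·(-4) + (-0.7559)·2 + 0.3780·1 + 0.3780·(-1) = -3.0237.
u_3 = w_3 + 3.5355·e_1 + 3.0237·e_2 = (-0.3571, -0.2857, -0.3571, 0.1429).
‖u_3‖ = 0.5976, so e_3 = (-0.5976, -0.4781, -0.5976, 0.2390).

e_3 = (-0.5976, -0.4781, -0.5976, 0.2390)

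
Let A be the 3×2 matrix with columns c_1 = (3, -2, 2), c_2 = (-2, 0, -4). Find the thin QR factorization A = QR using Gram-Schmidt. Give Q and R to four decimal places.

c_1 = (3, -2, 2); ‖c_1‖ = 4.1231, so e_1 = (0.7276, -0.4851, 0.4851).
e_1·c_2 = 0.7276·(-2) + (-0.4851)·0 + 0.4851·(-4) = -3.3955.
u_2 = c_2 + 3.3955·e_1 = (0.4706, -1.6471, -2.3529).
‖u_2‖ = 2.9104, so e_2 = (0.1617, -0.5659, -0.8085).

Q = [[0.7276, 0.1617], [-0.4851, -0.5659], [0.4851, -0.8085]], R = [[4.1231, -3.3955], [0.0000, 2.9104]]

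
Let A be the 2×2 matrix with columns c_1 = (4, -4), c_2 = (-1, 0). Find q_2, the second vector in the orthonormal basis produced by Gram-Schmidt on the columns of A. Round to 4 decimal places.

q_2 = (-0.7071, -0.7071)

q_1 = c_1/‖c_1‖ = (4, -4)/5.6569 = (0.7071, -0.7071).
r_{12} = q_1·c_2 = -0.7071.
u_2 = c_2 + 0.7071·q_1 = (-0.5000, -0.5000).
‖u_2‖ = 0.7071, so q_2 = (-0.7071, -0.7071).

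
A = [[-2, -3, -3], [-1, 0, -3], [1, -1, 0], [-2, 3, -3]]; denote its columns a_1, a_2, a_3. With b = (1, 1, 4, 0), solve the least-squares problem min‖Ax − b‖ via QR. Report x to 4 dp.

x = (2.4565, -0.2391, -1.5870)

a_1 = (-2, -1, 1, -2); ‖a_1‖ = 3.1623, so e_1 = (-0.6325, -0.3162, 0.3162, -0.6325).
e_1·a_2 = (-0.6325)·(-3) + (-0.3162)·0 + 0.3162·(-1) + (-0.6325)·3 = -0.3162.
u_2 = a_2 + 0.3162·e_1 = (-3.2000, -0.1000, -0.9000, 2.8000).
‖u_2‖ = 4.3474, so e_2 = (-0.7361, -0.0230, -0.2070, 0.6441).
e_1·a_3 = (-0.6325)·(-3) + (-0.3162)·(-3) + 0.3162·0 + (-0.6325)·(-3) = 4.7434; e_2·a_3 = (-0.7361)·(-3) + (-0.0230)·(-3) + (-0.2070)·0 + 0.6441·(-3) = 0.3450.
u_3 = a_3 − 4.7434·e_1 − 0.3450·e_2 = (0.2540, -1.4921, -1.4286, -0.2222).
‖u_3‖ = 2.0931, so e_3 = (0.1213, -0.7129, -0.6825, -0.1062).
Qᵀb = (0.3162, -1.5872, -3.3216).
Back-substitute: x_3 = -3.3216/2.0931 = -1.5870.
x_2 = (-1.5872 − 0.3450·(-1.5870))/4.3474 = -0.2391.
x_1 = (0.3162 + 0.3162·(-0.2391) − 4.7434·(-1.5870))/3.1623 = 2.4565.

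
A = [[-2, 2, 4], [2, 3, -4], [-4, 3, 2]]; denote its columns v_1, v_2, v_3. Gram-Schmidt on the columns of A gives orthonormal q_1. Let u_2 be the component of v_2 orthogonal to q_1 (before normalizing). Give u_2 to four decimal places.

u_2 = (1.1667, 3.8333, 1.3333)

q_1 = v_1/‖v_1‖ = (-2, 2, -4)/4.8990 = (-0.4082, 0.4082, -0.8165).
r_{12} = q_1·v_2 = -2.0412.
u_2 = v_2 + 2.0412·q_1 = (1.1667, 3.8333, 1.3333).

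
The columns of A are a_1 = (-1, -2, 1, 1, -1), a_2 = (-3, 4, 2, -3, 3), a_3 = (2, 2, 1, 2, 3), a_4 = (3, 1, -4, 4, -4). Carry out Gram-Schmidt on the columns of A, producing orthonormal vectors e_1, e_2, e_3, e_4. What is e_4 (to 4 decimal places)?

e_4 = (-0.3153, 0.5991, -0.1387, 0.5272, -0.4945)

a_1 = (-1, -2, 1, 1, -1); ‖a_1‖ = 2.8284, so e_1 = (-0.3536, -0.7071, 0.3536, 0.3536, -0.3536).
e_1·a_2 = (-0.3536)·(-3) + (-0.7071)·4 + 0.3536·2 + 0.3536·(-3) + (-0.3536)·3 = -3.1820.
u_2 = a_2 + 3.1820·e_1 = (-4.1250, 1.7500, 3.1250, -1.8750, 1.8750).
‖u_2‖ = 6.0725, so e_2 = (-0.6793, 0.2882, 0.5146, -0.3088, 0.3088).
e_1·a_3 = (-0.3536)·2 + (-0.7071)·2 + 0.3536·1 + 0.3536·2 + (-0.3536)·3 = -2.1213; e_2·a_3 = (-0.6793)·2 + 0.2882·2 + 0.5146·1 + (-0.3088)·2 + 0.3088·3 = 0.0412.
u_3 = a_3 + 2.1213·e_1 − 0.0412·e_2 = (1.2780, 0.4881, 1.7288, 2.7627, 2.2373).
‖u_3‖ = 4.1831, so e_3 = (0.3055, 0.1167, 0.4133, 0.6604, 0.5348).
e_1·a_4 = (-0.3536)·3 + (-0.7071)·1 + 0.3536·(-4) + 0.3536·4 + (-0.3536)·(-4) = -0.3536; e_2·a_4 = (-0.6793)·3 + 0.2882·1 + 0.5146·(-4) + (-0.3088)·4 + 0.3088·(-4) = -6.2783; e_3·a_4 = 0.3055·3 + 0.1167·1 + 0.4133·(-4) + 0.6604·4 + 0.5348·(-4) = -0.1175.
u_4 = a_4 + 0.3536·e_1 + 6.2783·e_2 + 0.1175·e_3 = (-1.3539, 2.5730, -0.5955, 2.2640, -2.1236).
‖u_4‖ = 4.2946, so e_4 = (-0.3153, 0.5991, -0.1387, 0.5272, -0.4945).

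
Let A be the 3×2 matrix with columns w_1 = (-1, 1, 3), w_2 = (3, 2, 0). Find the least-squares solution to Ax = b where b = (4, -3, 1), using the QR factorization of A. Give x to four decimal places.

w_1 = (-1, 1, 3); ‖w_1‖ = 3.3166, so e_1 = (-0.3015, 0.3015, 0.9045).
e_1·w_2 = (-0.3015)·3 + 0.3015·2 + 0.9045·0 = -0.3015.
u_2 = w_2 + 0.3015·e_1 = (2.9091, 2.0909, 0.2727).
‖u_2‖ = 3.5929, so e_2 = (0.8097, 0.5820, 0.0759).
Qᵀb = (-1.2060, 1.5687).
Back-substitute: x_2 = 1.5687/3.5929 = 0.4366.
x_1 = (-1.2060 + 0.3015·0.4366)/3.3166 = -0.3239.

x = (-0.3239, 0.4366)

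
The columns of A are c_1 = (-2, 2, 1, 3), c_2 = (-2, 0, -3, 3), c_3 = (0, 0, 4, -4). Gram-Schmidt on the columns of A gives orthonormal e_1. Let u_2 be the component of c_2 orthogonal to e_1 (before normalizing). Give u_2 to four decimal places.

u_2 = (-0.8889, -1.1111, -3.5556, 1.3333)

c_1 = (-2, 2, 1, 3); ‖c_1‖ = 4.2426, so e_1 = (-0.4714, 0.4714, 0.2357, 0.7071).
e_1·c_2 = (-0.4714)·(-2) + 0.4714·0 + 0.2357·(-3) + 0.7071·3 = 2.3570.
u_2 = c_2 − 2.3570·e_1 = (-0.8889, -1.1111, -3.5556, 1.3333).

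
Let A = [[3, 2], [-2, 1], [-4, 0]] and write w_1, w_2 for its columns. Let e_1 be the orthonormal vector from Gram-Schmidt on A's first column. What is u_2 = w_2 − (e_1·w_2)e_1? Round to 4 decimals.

u_2 = (1.5862, 1.2759, 0.5517)

w_1 = (3, -2, -4); ‖w_1‖ = 5.3852, so e_1 = (0.5571, -0.3714, -0.7428).
e_1·w_2 = 0.5571·2 + (-0.3714)·1 + (-0.7428)·0 = 0.7428.
u_2 = w_2 − 0.7428·e_1 = (1.5862, 1.2759, 0.5517).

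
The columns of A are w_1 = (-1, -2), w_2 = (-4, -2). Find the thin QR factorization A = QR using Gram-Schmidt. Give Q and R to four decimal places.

Q = [[-0.4472, -0.8944], [-0.8944, 0.4472]], R = [[2.2361, 3.5777], [0.0000, 2.6833]]

e_1 = w_1/‖w_1‖ = (-1, -2)/2.2361 = (-0.4472, -0.8944).
r_{12} = e_1·w_2 = 3.5777.
u_2 = w_2 − 3.5777·e_1 = (-2.4000, 1.2000).
‖u_2‖ = 2.6833, so e_2 = (-0.8944, 0.4472).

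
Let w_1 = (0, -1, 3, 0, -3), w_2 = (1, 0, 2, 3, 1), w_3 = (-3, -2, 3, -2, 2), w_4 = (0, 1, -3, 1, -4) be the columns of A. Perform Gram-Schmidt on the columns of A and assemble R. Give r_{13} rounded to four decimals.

w_1 = (0, -1, 3, 0, -3); ‖w_1‖ = 4.3589, so q_1 = (0.0000, -0.2294, 0.6882, 0.0000, -0.6882).
r_{13} = q_1·w_3 = 1.1471.

r_{13} = 1.1471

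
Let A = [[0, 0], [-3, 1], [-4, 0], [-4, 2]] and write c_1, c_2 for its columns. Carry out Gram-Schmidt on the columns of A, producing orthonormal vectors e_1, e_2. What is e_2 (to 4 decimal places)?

e_2 = (0.0000, 0.1363, -0.7498, 0.6475)

c_1 = (0, -3, -4, -4); ‖c_1‖ = 6.4031, so e_1 = (0.0000, -0.4685, -0.6247, -0.6247).
e_1·c_2 = 0.0000·0 + (-0.4685)·1 + (-0.6247)·0 + (-0.6247)·2 = -1.7179.
u_2 = c_2 + 1.7179·e_1 = (0.0000, 0.1951, -1.0732, 0.9268).
‖u_2‖ = 1.4314, so e_2 = (0.0000, 0.1363, -0.7498, 0.6475).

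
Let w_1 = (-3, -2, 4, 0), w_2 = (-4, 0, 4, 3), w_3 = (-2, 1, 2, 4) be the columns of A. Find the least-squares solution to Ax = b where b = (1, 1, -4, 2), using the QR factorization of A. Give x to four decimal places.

w_1 = (-3, -2, 4, 0); ‖w_1‖ = 5.3852, so e_1 = (-0.5571, -0.3714, 0.7428, 0.0000).
e_1·w_2 = (-0.5571)·(-4) + (-0.3714)·0 + 0.7428·4 + 0.0000·3 = 5.1995.
u_2 = w_2 − 5.1995·e_1 = (-1.1034, 1.9310, 0.1379, 3.0000).
‖u_2‖ = 3.7370, so e_2 = (-0.2953, 0.5167, 0.0369, 0.8028).
e_1·w_3 = (-0.5571)·(-2) + (-0.3714)·1 + 0.7428·2 + 0.0000·4 = 2.2283; e_2·w_3 = (-0.2953)·(-2) + 0.5167·1 + 0.0369·2 + 0.8028·4 = 4.3922.
u_3 = w_3 − 2.2283·e_1 − 4.3922·e_2 = (0.5383, -0.4420, 0.1827, 0.4741).
‖u_3‖ = 0.8621, so e_3 = (0.6244, -0.5127, 0.2119, 0.5499).
Qᵀb = (-3.8996, 1.6794, 0.3637).
Back-substitute: x_3 = 0.3637/0.8621 = 0.4219.
x_2 = (1.6794 − 4.3922·0.4219)/3.7370 = -0.0465.
x_1 = (-3.8996 − 5.1995·(-0.0465) − 2.2283·0.4219)/5.3852 = -0.8538.

x = (-0.8538, -0.0465, 0.4219)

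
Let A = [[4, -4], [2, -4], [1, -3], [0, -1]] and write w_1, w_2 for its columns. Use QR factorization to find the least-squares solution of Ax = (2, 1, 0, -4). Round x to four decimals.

x = (1.3333, 0.6667)

w_1 = (4, 2, 1, 0); ‖w_1‖ = 4.5826, so q_1 = (0.8729, 0.4364, 0.2182, 0.0000).
q_1·w_2 = 0.8729·(-4) + 0.4364·(-4) + 0.2182·(-3) + 0.0000·(-1) = -5.8919.
u_2 = w_2 + 5.8919·q_1 = (1.1429, -1.4286, -1.7143, -1.0000).
‖u_2‖ = 2.6992, so q_2 = (0.4234, -0.5293, -0.6351, -0.3705).
Qᵀb = (2.1822, 1.7995).
Back-substitute: x_2 = 1.7995/2.6992 = 0.6667.
x_1 = (2.1822 + 5.8919·0.6667)/4.5826 = 1.3333.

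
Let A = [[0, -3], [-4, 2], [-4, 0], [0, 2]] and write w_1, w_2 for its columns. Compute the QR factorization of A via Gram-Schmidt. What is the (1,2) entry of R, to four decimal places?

w_1 = (0, -4, -4, 0); ‖w_1‖ = 5.6569, so e_1 = (0.0000, -0.7071, -0.7071, 0.0000).
r_{12} = e_1·w_2 = -1.4142.

r_{12} = -1.4142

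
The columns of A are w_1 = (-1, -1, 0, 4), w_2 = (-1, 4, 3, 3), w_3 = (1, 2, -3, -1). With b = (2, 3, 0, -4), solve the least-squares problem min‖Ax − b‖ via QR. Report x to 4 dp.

w_1 = (-1, -1, 0, 4); ‖w_1‖ = 4.2426, so q_1 = (-0.2357, -0.2357, 0.0000, 0.9428).
q_1·w_2 = (-0.2357)·(-1) + (-0.2357)·4 + 0.0000·3 + 0.9428·3 = 2.1213.
u_2 = w_2 − 2.1213·q_1 = (-0.5000, 4.5000, 3.0000, 1.0000).
‖u_2‖ = 5.5227, so q_2 = (-0.0905, 0.8148, 0.5432, 0.1811).
q_1·w_3 = (-0.2357)·1 + (-0.2357)·2 + 0.0000·(-3) + 0.9428·(-1) = -1.6499; q_2·w_3 = (-0.0905)·1 + 0.8148·2 + 0.5432·(-3) + 0.1811·(-1) = -0.2716.
u_3 = w_3 + 1.6499·q_1 + 0.2716·q_2 = (0.5865, 1.8324, -2.8525, 0.6047).
‖u_3‖ = 3.4934, so q_3 = (0.1679, 0.5245, -0.8165, 0.1731).
Qᵀb = (-4.9497, 1.5391, 1.2170).
Back-substitute: x_3 = 1.2170/3.4934 = 0.3484.
x_2 = (1.5391 + 0.2716·0.3484)/5.5227 = 0.2958.
x_1 = (-4.9497 − 2.1213·0.2958 + 1.6499·0.3484)/4.2426 = -1.1791.

x = (-1.1791, 0.2958, 0.3484)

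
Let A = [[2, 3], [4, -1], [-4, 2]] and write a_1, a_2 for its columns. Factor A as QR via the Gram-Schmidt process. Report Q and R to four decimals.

Q = [[0.3333, 0.9245], [0.6667, -0.0925], [-0.6667, 0.3698]], R = [[6.0000, -1.0000], [0.0000, 3.6056]]

a_1 = (2, 4, -4); ‖a_1‖ = 6.0000, so q_1 = (0.3333, 0.6667, -0.6667).
q_1·a_2 = 0.3333·3 + 0.6667·(-1) + (-0.6667)·2 = -1.0000.
u_2 = a_2 + 1.0000·q_1 = (3.3333, -0.3333, 1.3333).
‖u_2‖ = 3.6056, so q_2 = (0.9245, -0.0925, 0.3698).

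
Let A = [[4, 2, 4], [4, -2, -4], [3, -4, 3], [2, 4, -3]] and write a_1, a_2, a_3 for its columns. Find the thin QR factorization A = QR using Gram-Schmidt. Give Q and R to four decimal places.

a_1 = (4, 4, 3, 2); ‖a_1‖ = 6.7082, so e_1 = (0.5963, 0.5963, 0.4472, 0.2981).
e_1·a_2 = 0.5963·2 + 0.5963·(-2) + 0.4472·(-4) + 0.2981·4 = -0.5963.
u_2 = a_2 + 0.5963·e_1 = (2.3556, -1.6444, -3.7333, 4.1778).
‖u_2‖ = 6.2964, so e_2 = (0.3741, -0.2612, -0.5929, 0.6635).
e_1·a_3 = 0.5963·4 + 0.5963·(-4) + 0.4472·3 + 0.2981·(-3) = 0.4472; e_2·a_3 = 0.3741·4 + (-0.2612)·(-4) + (-0.5929)·3 + 0.6635·(-3) = -1.2282.
u_3 = a_3 − 0.4472·e_1 + 1.2282·e_2 = (4.1928, -4.5874, 2.0717, -2.3184).
‖u_3‖ = 6.9492, so e_3 = (0.6034, -0.6601, 0.2981, -0.3336).

Q = [[0.5963, 0.3741, 0.6034], [0.5963, -0.2612, -0.6601], [0.4472, -0.5929, 0.2981], [0.2981, 0.6635, -0.3336]], R = [[6.7082, -0.5963, 0.4472], [0.0000, 6.2964, -1.2282], [0.0000, 0.0000, 6.9492]]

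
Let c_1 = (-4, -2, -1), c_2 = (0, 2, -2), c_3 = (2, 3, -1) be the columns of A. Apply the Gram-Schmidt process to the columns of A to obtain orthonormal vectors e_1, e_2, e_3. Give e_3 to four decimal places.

e_3 = (-0.4685, 0.6247, 0.6247)

c_1 = (-4, -2, -1); ‖c_1‖ = 4.5826, so e_1 = (-0.8729, -0.4364, -0.2182).
e_1·c_2 = (-0.8729)·0 + (-0.4364)·2 + (-0.2182)·(-2) = -0.4364.
u_2 = c_2 + 0.4364·e_1 = (-0.3810, 1.8095, -2.0952).
‖u_2‖ = 2.7946, so e_2 = (-0.1363, 0.6475, -0.7498).
e_1·c_3 = (-0.8729)·2 + (-0.4364)·3 + (-0.2182)·(-1) = -2.8368; e_2·c_3 = (-0.1363)·2 + 0.6475·3 + (-0.7498)·(-1) = 2.4197.
u_3 = c_3 + 2.8368·e_1 − 2.4197·e_2 = (-0.1463, 0.1951, 0.1951).
‖u_3‖ = 0.3123, so e_3 = (-0.4685, 0.6247, 0.6247).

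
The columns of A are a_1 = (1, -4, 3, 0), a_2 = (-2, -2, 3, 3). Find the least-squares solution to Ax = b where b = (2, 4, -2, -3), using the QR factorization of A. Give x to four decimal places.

x = (-0.2550, -0.8914)

a_1 = (1, -4, 3, 0); ‖a_1‖ = 5.0990, so q_1 = (0.1961, -0.7845, 0.5883, 0.0000).
q_1·a_2 = 0.1961·(-2) + (-0.7845)·(-2) + 0.5883·3 + 0.0000·3 = 2.9417.
u_2 = a_2 − 2.9417·q_1 = (-2.5769, 0.3077, 1.2692, 3.0000).
‖u_2‖ = 4.1649, so q_2 = (-0.6187, 0.0739, 0.3047, 0.7203).
Qᵀb = (-3.9223, -3.7124).
Back-substitute: x_2 = -3.7124/4.1649 = -0.8914.
x_1 = (-3.9223 − 2.9417·(-0.8914))/5.0990 = -0.2550.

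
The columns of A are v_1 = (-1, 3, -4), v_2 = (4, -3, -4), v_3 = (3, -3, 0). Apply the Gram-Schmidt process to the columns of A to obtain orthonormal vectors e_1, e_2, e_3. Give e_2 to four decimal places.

e_2 = (0.6454, -0.5248, -0.5550)

v_1 = (-1, 3, -4); ‖v_1‖ = 5.0990, so e_1 = (-0.1961, 0.5883, -0.7845).
e_1·v_2 = (-0.1961)·4 + 0.5883·(-3) + (-0.7845)·(-4) = 0.5883.
u_2 = v_2 − 0.5883·e_1 = (4.1154, -3.3462, -3.5385).
‖u_2‖ = 6.3760, so e_2 = (0.6454, -0.5248, -0.5550).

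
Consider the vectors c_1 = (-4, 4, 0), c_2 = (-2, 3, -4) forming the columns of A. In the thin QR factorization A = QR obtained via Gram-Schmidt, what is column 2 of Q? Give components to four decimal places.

e_2 = (0.1231, 0.1231, -0.9847)

c_1 = (-4, 4, 0); ‖c_1‖ = 5.6569, so e_1 = (-0.7071, 0.7071, 0.0000).
e_1·c_2 = (-0.7071)·(-2) + 0.7071·3 + 0.0000·(-4) = 3.5355.
u_2 = c_2 − 3.5355·e_1 = (0.5000, 0.5000, -4.0000).
‖u_2‖ = 4.0620, so e_2 = (0.1231, 0.1231, -0.9847).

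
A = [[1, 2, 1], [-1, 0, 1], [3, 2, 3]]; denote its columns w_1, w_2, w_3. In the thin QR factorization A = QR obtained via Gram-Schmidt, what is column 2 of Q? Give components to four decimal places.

e_2 = (0.8616, 0.4924, -0.1231)

w_1 = (1, -1, 3); ‖w_1‖ = 3.3166, so e_1 = (0.3015, -0.3015, 0.9045).
e_1·w_2 = 0.3015·2 + (-0.3015)·0 + 0.9045·2 = 2.4121.
u_2 = w_2 − 2.4121·e_1 = (1.2727, 0.7273, -0.1818).
‖u_2‖ = 1.4771, so e_2 = (0.8616, 0.4924, -0.1231).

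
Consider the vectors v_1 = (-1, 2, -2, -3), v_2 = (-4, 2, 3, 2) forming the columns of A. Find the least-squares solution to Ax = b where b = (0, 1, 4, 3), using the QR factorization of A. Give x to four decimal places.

x = (-0.7180, 0.5190)

q_1 = v_1/‖v_1‖ = (-1, 2, -2, -3)/4.2426 = (-0.2357, 0.4714, -0.4714, -0.7071).
r_{12} = q_1·v_2 = -0.9428.
u_2 = v_2 + 0.9428·q_1 = (-4.2222, 2.4444, 2.5556, 1.3333).
‖u_2‖ = 5.6667, so q_2 = (-0.7451, 0.4314, 0.4510, 0.2353).
Qᵀb = (-3.5355, 2.9412).
Back-substitute: x_2 = 2.9412/5.6667 = 0.5190.
x_1 = (-3.5355 + 0.9428·0.5190)/4.2426 = -0.7180.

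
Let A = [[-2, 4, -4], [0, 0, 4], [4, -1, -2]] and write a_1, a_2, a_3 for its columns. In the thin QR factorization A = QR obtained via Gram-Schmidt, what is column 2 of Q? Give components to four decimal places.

q_2 = (0.8944, 0.0000, 0.4472)

a_1 = (-2, 0, 4); ‖a_1‖ = 4.4721, so q_1 = (-0.4472, 0.0000, 0.8944).
q_1·a_2 = (-0.4472)·4 + 0.0000·0 + 0.8944·(-1) = -2.6833.
u_2 = a_2 + 2.6833·q_1 = (2.8000, 0.0000, 1.4000).
‖u_2‖ = 3.1305, so q_2 = (0.8944, 0.0000, 0.4472).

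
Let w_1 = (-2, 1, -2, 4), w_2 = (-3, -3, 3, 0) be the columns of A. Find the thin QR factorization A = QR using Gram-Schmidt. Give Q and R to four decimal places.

Q = [[-0.4000, -0.6277], [0.2000, -0.5580], [-0.4000, 0.5347], [0.8000, 0.0930]], R = [[5.0000, -0.6000], [0.0000, 5.1614]]

q_1 = w_1/‖w_1‖ = (-2, 1, -2, 4)/5.0000 = (-0.4000, 0.2000, -0.4000, 0.8000).
r_{12} = q_1·w_2 = -0.6000.
u_2 = w_2 + 0.6000·q_1 = (-3.2400, -2.8800, 2.7600, 0.4800).
‖u_2‖ = 5.1614, so q_2 = (-0.6277, -0.5580, 0.5347, 0.0930).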